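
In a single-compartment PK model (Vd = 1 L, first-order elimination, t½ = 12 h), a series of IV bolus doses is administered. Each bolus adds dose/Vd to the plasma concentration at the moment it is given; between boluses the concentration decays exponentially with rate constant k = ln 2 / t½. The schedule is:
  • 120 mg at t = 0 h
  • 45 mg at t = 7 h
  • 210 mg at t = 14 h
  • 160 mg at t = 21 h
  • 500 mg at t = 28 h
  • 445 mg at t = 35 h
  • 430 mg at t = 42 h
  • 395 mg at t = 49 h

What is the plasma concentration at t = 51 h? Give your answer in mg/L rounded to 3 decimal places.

k = ln 2 / 12 = 0.05776 per h
Dose 1 (120 mg at t=0 h): 120·exp(−0.05776·51) = 6.307 mg/L
Dose 2 (45 mg at t=7 h): 45·exp(−0.05776·44) = 3.544 mg/L
Dose 3 (210 mg at t=14 h): 210·exp(−0.05776·37) = 24.777 mg/L
Dose 4 (160 mg at t=21 h): 160·exp(−0.05776·30) = 28.284 mg/L
Dose 5 (500 mg at t=28 h): 500·exp(−0.05776·23) = 132.433 mg/L
Dose 6 (445 mg at t=35 h): 445·exp(−0.05776·16) = 176.598 mg/L
Dose 7 (430 mg at t=42 h): 430·exp(−0.05776·9) = 255.680 mg/L
Dose 8 (395 mg at t=49 h): 395·exp(−0.05776·2) = 351.905 mg/L
C(51) = 6.307 + 3.544 + 24.777 + 28.284 + 132.433 + 176.598 + 255.680 + 351.905 = 979.527 mg/L

979.527 mg/L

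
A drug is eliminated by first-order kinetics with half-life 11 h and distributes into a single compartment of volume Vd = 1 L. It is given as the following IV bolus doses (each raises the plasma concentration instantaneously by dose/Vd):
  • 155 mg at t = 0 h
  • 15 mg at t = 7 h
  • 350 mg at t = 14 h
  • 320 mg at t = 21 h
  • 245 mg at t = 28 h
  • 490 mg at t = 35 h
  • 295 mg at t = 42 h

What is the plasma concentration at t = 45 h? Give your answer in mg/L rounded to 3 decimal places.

k = ln 2 / 11 = 0.06301 per h
Dose 1 (155 mg at t=0 h): 155·exp(−0.06301·45) = 9.096 mg/L
Dose 2 (15 mg at t=7 h): 15·exp(−0.06301·38) = 1.368 mg/L
Dose 3 (350 mg at t=14 h): 350·exp(−0.06301·31) = 49.626 mg/L
Dose 4 (320 mg at t=21 h): 320·exp(−0.06301·24) = 70.527 mg/L
Dose 5 (245 mg at t=28 h): 245·exp(−0.06301·17) = 83.934 mg/L
Dose 6 (490 mg at t=35 h): 490·exp(−0.06301·10) = 260.935 mg/L
Dose 7 (295 mg at t=42 h): 295·exp(−0.06301·3) = 244.187 mg/L
C(45) = 9.096 + 1.368 + 49.626 + 70.527 + 83.934 + 260.935 + 244.187 = 719.674 mg/L

719.674 mg/L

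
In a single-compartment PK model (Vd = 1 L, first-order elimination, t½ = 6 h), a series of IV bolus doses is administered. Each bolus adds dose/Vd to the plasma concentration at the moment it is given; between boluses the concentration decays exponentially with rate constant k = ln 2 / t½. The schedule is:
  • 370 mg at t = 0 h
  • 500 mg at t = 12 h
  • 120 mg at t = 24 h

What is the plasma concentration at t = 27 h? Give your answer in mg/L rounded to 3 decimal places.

k = ln 2 / 6 = 0.11552 per h
Dose 1 (370 mg at t=0 h): 370·exp(−0.11552·27) = 16.352 mg/L
Dose 2 (500 mg at t=12 h): 500·exp(−0.11552·15) = 88.388 mg/L
Dose 3 (120 mg at t=24 h): 120·exp(−0.11552·3) = 84.853 mg/L
C(27) = 16.352 + 88.388 + 84.853 = 189.593 mg/L

189.593 mg/L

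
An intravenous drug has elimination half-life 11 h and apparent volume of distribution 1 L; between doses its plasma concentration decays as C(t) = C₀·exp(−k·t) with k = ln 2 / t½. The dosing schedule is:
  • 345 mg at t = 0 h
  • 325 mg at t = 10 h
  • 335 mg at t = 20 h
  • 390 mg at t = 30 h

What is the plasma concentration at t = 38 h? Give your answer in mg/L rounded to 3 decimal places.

k = ln 2 / 11 = 0.06301 per h
Dose 1 (345 mg at t=0 h): 345·exp(−0.06301·38) = 31.470 mg/L
Dose 2 (325 mg at t=10 h): 325·exp(−0.06301·28) = 55.671 mg/L
Dose 3 (335 mg at t=20 h): 335·exp(−0.06301·18) = 107.758 mg/L
Dose 4 (390 mg at t=30 h): 390·exp(−0.06301·8) = 235.577 mg/L
C(38) = 31.470 + 55.671 + 107.758 + 235.577 = 430.476 mg/L

430.476 mg/L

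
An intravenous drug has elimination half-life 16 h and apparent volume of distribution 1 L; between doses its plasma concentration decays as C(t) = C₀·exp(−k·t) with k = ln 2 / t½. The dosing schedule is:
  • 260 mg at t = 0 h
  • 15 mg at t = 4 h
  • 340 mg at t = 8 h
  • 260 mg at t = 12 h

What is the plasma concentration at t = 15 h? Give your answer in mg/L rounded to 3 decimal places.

624.443 mg/L

k = ln 2 / 16 = 0.04332 per h
Dose 1 (260 mg at t=0 h): 260·exp(−0.04332·15) = 135.756 mg/L
Dose 2 (15 mg at t=4 h): 15·exp(−0.04332·11) = 9.314 mg/L
Dose 3 (340 mg at t=8 h): 340·exp(−0.04332·7) = 251.060 mg/L
Dose 4 (260 mg at t=12 h): 260·exp(−0.04332·3) = 228.313 mg/L
C(15) = 135.756 + 9.314 + 251.060 + 228.313 = 624.443 mg/L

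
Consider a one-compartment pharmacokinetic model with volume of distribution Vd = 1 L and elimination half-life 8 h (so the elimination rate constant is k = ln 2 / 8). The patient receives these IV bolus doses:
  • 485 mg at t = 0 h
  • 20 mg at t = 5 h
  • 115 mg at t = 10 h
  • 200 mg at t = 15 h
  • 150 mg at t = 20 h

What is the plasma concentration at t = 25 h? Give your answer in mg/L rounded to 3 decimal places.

k = ln 2 / 8 = 0.08664 per h
Dose 1 (485 mg at t=0 h): 485·exp(−0.08664·25) = 55.593 mg/L
Dose 2 (20 mg at t=5 h): 20·exp(−0.08664·20) = 3.536 mg/L
Dose 3 (115 mg at t=10 h): 115·exp(−0.08664·15) = 31.352 mg/L
Dose 4 (200 mg at t=15 h): 200·exp(−0.08664·10) = 84.090 mg/L
Dose 5 (150 mg at t=20 h): 150·exp(−0.08664·5) = 97.263 mg/L
C(25) = 55.593 + 3.536 + 31.352 + 84.090 + 97.263 = 271.834 mg/L

271.834 mg/L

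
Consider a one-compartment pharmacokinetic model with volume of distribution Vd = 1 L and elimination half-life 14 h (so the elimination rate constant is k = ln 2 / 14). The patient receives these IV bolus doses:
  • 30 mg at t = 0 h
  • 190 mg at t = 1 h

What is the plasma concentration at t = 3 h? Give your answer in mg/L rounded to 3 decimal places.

197.947 mg/L

k = ln 2 / 14 = 0.04951 per h
Dose 1 (30 mg at t=0 h): 30·exp(−0.04951·3) = 25.859 mg/L
Dose 2 (190 mg at t=1 h): 190·exp(−0.04951·2) = 172.087 mg/L
C(3) = 25.859 + 172.087 = 197.947 mg/L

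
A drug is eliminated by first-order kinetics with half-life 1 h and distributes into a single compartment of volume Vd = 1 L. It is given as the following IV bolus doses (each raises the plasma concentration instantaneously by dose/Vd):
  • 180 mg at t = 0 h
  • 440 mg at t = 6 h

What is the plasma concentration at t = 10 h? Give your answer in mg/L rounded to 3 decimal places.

27.676 mg/L

k = ln 2 / 1 = 0.69315 per h
Dose 1 (180 mg at t=0 h): 180·exp(−0.69315·10) = 0.176 mg/L
Dose 2 (440 mg at t=6 h): 440·exp(−0.69315·4) = 27.500 mg/L
C(10) = 0.176 + 27.500 = 27.676 mg/L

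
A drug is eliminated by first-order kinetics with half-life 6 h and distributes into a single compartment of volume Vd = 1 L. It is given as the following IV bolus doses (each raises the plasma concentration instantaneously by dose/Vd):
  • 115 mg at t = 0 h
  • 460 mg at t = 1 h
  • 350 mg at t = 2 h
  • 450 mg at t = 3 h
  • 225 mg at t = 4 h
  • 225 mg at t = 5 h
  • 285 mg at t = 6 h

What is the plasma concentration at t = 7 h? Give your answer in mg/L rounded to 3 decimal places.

1352.728 mg/L

k = ln 2 / 6 = 0.11552 per h
Dose 1 (115 mg at t=0 h): 115·exp(−0.11552·7) = 51.227 mg/L
Dose 2 (460 mg at t=1 h): 460·exp(−0.11552·6) = 230.000 mg/L
Dose 3 (350 mg at t=2 h): 350·exp(−0.11552·5) = 196.431 mg/L
Dose 4 (450 mg at t=3 h): 450·exp(−0.11552·4) = 283.482 mg/L
Dose 5 (225 mg at t=4 h): 225·exp(−0.11552·3) = 159.099 mg/L
Dose 6 (225 mg at t=5 h): 225·exp(−0.11552·2) = 178.583 mg/L
Dose 7 (285 mg at t=6 h): 285·exp(−0.11552·1) = 253.906 mg/L
C(7) = 51.227 + 230.000 + 196.431 + 283.482 + 159.099 + 178.583 + 253.906 = 1352.728 mg/L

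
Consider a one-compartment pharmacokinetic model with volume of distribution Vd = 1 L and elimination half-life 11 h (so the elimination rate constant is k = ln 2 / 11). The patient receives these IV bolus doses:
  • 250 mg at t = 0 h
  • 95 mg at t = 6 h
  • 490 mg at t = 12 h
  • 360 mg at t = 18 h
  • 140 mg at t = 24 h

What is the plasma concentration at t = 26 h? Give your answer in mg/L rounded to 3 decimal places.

k = ln 2 / 11 = 0.06301 per h
Dose 1 (250 mg at t=0 h): 250·exp(−0.06301·26) = 48.575 mg/L
Dose 2 (95 mg at t=6 h): 95·exp(−0.06301·20) = 26.940 mg/L
Dose 3 (490 mg at t=12 h): 490·exp(−0.06301·14) = 202.800 mg/L
Dose 4 (360 mg at t=18 h): 360·exp(−0.06301·8) = 217.456 mg/L
Dose 5 (140 mg at t=24 h): 140·exp(−0.06301·2) = 123.423 mg/L
C(26) = 48.575 + 26.940 + 202.800 + 217.456 + 123.423 = 619.194 mg/L

619.194 mg/L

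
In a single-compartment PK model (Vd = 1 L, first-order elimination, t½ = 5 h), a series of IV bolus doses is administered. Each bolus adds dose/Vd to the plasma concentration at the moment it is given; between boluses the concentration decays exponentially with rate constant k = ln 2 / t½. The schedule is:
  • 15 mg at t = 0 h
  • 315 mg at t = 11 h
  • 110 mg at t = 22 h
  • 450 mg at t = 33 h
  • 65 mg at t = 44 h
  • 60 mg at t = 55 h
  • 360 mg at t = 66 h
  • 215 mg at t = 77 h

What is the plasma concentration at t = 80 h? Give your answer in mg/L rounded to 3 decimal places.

196.579 mg/L

k = ln 2 / 5 = 0.13863 per h
Dose 1 (15 mg at t=0 h): 15·exp(−0.13863·80) = 0.000 mg/L
Dose 2 (315 mg at t=11 h): 315·exp(−0.13863·69) = 0.022 mg/L
Dose 3 (110 mg at t=22 h): 110·exp(−0.13863·58) = 0.035 mg/L
Dose 4 (450 mg at t=33 h): 450·exp(−0.13863·47) = 0.666 mg/L
Dose 5 (65 mg at t=44 h): 65·exp(−0.13863·36) = 0.442 mg/L
Dose 6 (60 mg at t=55 h): 60·exp(−0.13863·25) = 1.875 mg/L
Dose 7 (360 mg at t=66 h): 360·exp(−0.13863·14) = 51.691 mg/L
Dose 8 (215 mg at t=77 h): 215·exp(−0.13863·3) = 141.847 mg/L
C(80) = 0.000 + 0.022 + 0.035 + 0.666 + 0.442 + 1.875 + 51.691 + 141.847 = 196.579 mg/L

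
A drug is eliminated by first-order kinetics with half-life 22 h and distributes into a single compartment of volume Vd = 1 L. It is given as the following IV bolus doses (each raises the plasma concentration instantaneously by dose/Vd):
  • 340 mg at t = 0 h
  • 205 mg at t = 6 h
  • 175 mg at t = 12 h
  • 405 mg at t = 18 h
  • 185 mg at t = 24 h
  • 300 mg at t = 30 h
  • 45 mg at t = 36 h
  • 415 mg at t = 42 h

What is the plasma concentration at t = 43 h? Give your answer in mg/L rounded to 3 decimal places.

k = ln 2 / 22 = 0.03151 per h
Dose 1 (340 mg at t=0 h): 340·exp(−0.03151·43) = 87.721 mg/L
Dose 2 (205 mg at t=6 h): 205·exp(−0.03151·37) = 63.896 mg/L
Dose 3 (175 mg at t=12 h): 175·exp(−0.03151·31) = 65.896 mg/L
Dose 4 (405 mg at t=18 h): 405·exp(−0.03151·25) = 184.236 mg/L
Dose 5 (185 mg at t=24 h): 185·exp(−0.03151·19) = 101.670 mg/L
Dose 6 (300 mg at t=30 h): 300·exp(−0.03151·13) = 199.177 mg/L
Dose 7 (45 mg at t=36 h): 45·exp(−0.03151·7) = 36.094 mg/L
Dose 8 (415 mg at t=42 h): 415·exp(−0.03151·1) = 402.129 mg/L
C(43) = 87.721 + 63.896 + 65.896 + 184.236 + 101.670 + 199.177 + 36.094 + 402.129 = 1140.819 mg/L

1140.819 mg/L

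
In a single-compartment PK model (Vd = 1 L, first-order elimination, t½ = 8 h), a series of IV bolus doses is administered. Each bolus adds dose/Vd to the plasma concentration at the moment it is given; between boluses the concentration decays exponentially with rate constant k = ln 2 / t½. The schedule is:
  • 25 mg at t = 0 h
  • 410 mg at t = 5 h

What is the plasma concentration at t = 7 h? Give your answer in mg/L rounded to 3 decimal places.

358.399 mg/L

k = ln 2 / 8 = 0.08664 per h
Dose 1 (25 mg at t=0 h): 25·exp(−0.08664·7) = 13.631 mg/L
Dose 2 (410 mg at t=5 h): 410·exp(−0.08664·2) = 344.768 mg/L
C(7) = 13.631 + 344.768 = 358.399 mg/L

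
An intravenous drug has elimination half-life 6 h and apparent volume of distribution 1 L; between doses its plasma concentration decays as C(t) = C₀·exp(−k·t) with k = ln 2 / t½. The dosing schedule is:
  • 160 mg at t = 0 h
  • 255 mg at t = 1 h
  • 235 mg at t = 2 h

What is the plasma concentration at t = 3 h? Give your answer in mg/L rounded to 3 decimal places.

524.892 mg/L

k = ln 2 / 6 = 0.11552 per h
Dose 1 (160 mg at t=0 h): 160·exp(−0.11552·3) = 113.137 mg/L
Dose 2 (255 mg at t=1 h): 255·exp(−0.11552·2) = 202.394 mg/L
Dose 3 (235 mg at t=2 h): 235·exp(−0.11552·1) = 209.361 mg/L
C(3) = 113.137 + 202.394 + 209.361 = 524.892 mg/L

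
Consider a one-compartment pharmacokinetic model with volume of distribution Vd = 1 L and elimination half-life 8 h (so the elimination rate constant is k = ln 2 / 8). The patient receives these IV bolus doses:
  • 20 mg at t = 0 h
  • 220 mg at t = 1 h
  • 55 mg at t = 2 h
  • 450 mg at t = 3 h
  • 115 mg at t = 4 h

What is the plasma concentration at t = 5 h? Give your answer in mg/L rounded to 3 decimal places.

k = ln 2 / 8 = 0.08664 per h
Dose 1 (20 mg at t=0 h): 20·exp(−0.08664·5) = 12.968 mg/L
Dose 2 (220 mg at t=1 h): 220·exp(−0.08664·4) = 155.563 mg/L
Dose 3 (55 mg at t=2 h): 55·exp(−0.08664·3) = 42.411 mg/L
Dose 4 (450 mg at t=3 h): 450·exp(−0.08664·2) = 378.403 mg/L
Dose 5 (115 mg at t=4 h): 115·exp(−0.08664·1) = 105.455 mg/L
C(5) = 12.968 + 155.563 + 42.411 + 378.403 + 105.455 = 694.802 mg/L

694.802 mg/L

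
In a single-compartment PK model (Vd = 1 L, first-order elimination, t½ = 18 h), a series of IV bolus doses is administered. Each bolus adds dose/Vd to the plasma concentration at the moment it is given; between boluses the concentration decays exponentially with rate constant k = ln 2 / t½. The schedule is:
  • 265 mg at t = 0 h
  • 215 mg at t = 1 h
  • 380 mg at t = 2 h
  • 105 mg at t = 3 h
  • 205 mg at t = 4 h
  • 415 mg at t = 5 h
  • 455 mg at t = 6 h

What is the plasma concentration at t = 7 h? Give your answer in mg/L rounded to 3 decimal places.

1781.173 mg/L

k = ln 2 / 18 = 0.03851 per h
Dose 1 (265 mg at t=0 h): 265·exp(−0.03851·7) = 202.385 mg/L
Dose 2 (215 mg at t=1 h): 215·exp(−0.03851·6) = 170.646 mg/L
Dose 3 (380 mg at t=2 h): 380·exp(−0.03851·5) = 313.447 mg/L
Dose 4 (105 mg at t=3 h): 105·exp(−0.03851·4) = 90.011 mg/L
Dose 5 (205 mg at t=4 h): 205·exp(−0.03851·3) = 182.634 mg/L
Dose 6 (415 mg at t=5 h): 415·exp(−0.03851·2) = 384.238 mg/L
Dose 7 (455 mg at t=6 h): 455·exp(−0.03851·1) = 437.812 mg/L
C(7) = 202.385 + 170.646 + 313.447 + 90.011 + 182.634 + 384.238 + 437.812 = 1781.173 mg/L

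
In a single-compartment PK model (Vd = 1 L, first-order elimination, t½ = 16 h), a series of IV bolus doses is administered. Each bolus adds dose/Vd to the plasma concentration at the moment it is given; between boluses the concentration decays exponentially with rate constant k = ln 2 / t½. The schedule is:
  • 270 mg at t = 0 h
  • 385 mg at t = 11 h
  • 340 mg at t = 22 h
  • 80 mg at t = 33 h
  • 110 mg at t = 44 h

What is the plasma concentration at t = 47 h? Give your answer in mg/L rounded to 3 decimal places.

k = ln 2 / 16 = 0.04332 per h
Dose 1 (270 mg at t=0 h): 270·exp(−0.04332·47) = 35.244 mg/L
Dose 2 (385 mg at t=11 h): 385·exp(−0.04332·36) = 80.936 mg/L
Dose 3 (340 mg at t=22 h): 340·exp(−0.04332·25) = 115.112 mg/L
Dose 4 (80 mg at t=33 h): 80·exp(−0.04332·14) = 43.620 mg/L
Dose 5 (110 mg at t=44 h): 110·exp(−0.04332·3) = 96.594 mg/L
C(47) = 35.244 + 80.936 + 115.112 + 43.620 + 96.594 = 371.506 mg/L

371.506 mg/L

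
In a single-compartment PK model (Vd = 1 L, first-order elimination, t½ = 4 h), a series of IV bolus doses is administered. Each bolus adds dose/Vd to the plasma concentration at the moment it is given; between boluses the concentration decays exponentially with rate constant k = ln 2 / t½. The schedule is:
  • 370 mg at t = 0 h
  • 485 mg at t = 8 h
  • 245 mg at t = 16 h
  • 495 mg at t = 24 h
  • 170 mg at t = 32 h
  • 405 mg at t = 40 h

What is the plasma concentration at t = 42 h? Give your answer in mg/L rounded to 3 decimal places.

k = ln 2 / 4 = 0.17329 per h
Dose 1 (370 mg at t=0 h): 370·exp(−0.17329·42) = 0.255 mg/L
Dose 2 (485 mg at t=8 h): 485·exp(−0.17329·34) = 1.340 mg/L
Dose 3 (245 mg at t=16 h): 245·exp(−0.17329·26) = 2.707 mg/L
Dose 4 (495 mg at t=24 h): 495·exp(−0.17329·18) = 21.876 mg/L
Dose 5 (170 mg at t=32 h): 170·exp(−0.17329·10) = 30.052 mg/L
Dose 6 (405 mg at t=40 h): 405·exp(−0.17329·2) = 286.378 mg/L
C(42) = 0.255 + 1.340 + 2.707 + 21.876 + 30.052 + 286.378 = 342.608 mg/L

342.608 mg/L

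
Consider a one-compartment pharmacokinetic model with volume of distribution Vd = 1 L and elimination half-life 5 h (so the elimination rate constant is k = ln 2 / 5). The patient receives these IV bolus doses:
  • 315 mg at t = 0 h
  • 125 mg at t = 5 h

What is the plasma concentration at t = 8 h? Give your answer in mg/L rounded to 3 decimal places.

186.380 mg/L

k = ln 2 / 5 = 0.13863 per h
Dose 1 (315 mg at t=0 h): 315·exp(−0.13863·8) = 103.911 mg/L
Dose 2 (125 mg at t=5 h): 125·exp(−0.13863·3) = 82.469 mg/L
C(8) = 103.911 + 82.469 = 186.380 mg/L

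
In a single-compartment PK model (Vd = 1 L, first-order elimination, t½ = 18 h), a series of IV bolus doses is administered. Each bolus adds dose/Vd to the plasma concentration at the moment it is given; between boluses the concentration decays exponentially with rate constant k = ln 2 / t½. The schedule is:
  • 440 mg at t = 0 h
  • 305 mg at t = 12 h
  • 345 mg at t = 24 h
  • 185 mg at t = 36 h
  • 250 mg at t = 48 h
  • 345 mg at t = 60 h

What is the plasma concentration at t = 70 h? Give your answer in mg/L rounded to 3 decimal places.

512.913 mg/L

k = ln 2 / 18 = 0.03851 per h
Dose 1 (440 mg at t=0 h): 440·exp(−0.03851·70) = 29.702 mg/L
Dose 2 (305 mg at t=12 h): 305·exp(−0.03851·58) = 32.682 mg/L
Dose 3 (345 mg at t=24 h): 345·exp(−0.03851·46) = 58.684 mg/L
Dose 4 (185 mg at t=36 h): 185·exp(−0.03851·34) = 49.953 mg/L
Dose 5 (250 mg at t=48 h): 250·exp(−0.03851·22) = 107.155 mg/L
Dose 6 (345 mg at t=60 h): 345·exp(−0.03851·10) = 234.736 mg/L
C(70) = 29.702 + 32.682 + 58.684 + 49.953 + 107.155 + 234.736 = 512.913 mg/L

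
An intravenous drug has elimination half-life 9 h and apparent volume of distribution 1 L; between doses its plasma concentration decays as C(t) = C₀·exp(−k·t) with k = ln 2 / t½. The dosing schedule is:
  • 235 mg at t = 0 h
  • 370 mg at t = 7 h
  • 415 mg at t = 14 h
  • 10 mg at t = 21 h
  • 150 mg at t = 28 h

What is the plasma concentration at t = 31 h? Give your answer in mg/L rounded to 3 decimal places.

k = ln 2 / 9 = 0.07702 per h
Dose 1 (235 mg at t=0 h): 235·exp(−0.07702·31) = 21.587 mg/L
Dose 2 (370 mg at t=7 h): 370·exp(−0.07702·24) = 58.271 mg/L
Dose 3 (415 mg at t=14 h): 415·exp(−0.07702·17) = 112.056 mg/L
Dose 4 (10 mg at t=21 h): 10·exp(−0.07702·10) = 4.629 mg/L
Dose 5 (150 mg at t=28 h): 150·exp(−0.07702·3) = 119.055 mg/L
C(31) = 21.587 + 58.271 + 112.056 + 4.629 + 119.055 = 315.599 mg/L

315.599 mg/L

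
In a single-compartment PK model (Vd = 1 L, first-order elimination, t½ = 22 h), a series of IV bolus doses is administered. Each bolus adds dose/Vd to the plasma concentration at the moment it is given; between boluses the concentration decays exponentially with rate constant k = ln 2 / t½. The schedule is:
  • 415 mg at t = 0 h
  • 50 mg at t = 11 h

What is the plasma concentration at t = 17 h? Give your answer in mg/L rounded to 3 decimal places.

284.291 mg/L

k = ln 2 / 22 = 0.03151 per h
Dose 1 (415 mg at t=0 h): 415·exp(−0.03151·17) = 242.904 mg/L
Dose 2 (50 mg at t=11 h): 50·exp(−0.03151·6) = 41.388 mg/L
C(17) = 242.904 + 41.388 = 284.291 mg/L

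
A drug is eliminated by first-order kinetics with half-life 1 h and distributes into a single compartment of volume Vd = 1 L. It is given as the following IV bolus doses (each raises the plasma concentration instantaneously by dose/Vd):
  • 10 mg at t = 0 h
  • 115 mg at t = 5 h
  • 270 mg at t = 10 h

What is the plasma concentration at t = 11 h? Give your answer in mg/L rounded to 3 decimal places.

k = ln 2 / 1 = 0.69315 per h
Dose 1 (10 mg at t=0 h): 10·exp(−0.69315·11) = 0.005 mg/L
Dose 2 (115 mg at t=5 h): 115·exp(−0.69315·6) = 1.797 mg/L
Dose 3 (270 mg at t=10 h): 270·exp(−0.69315·1) = 135.000 mg/L
C(11) = 0.005 + 1.797 + 135.000 = 136.802 mg/L

136.802 mg/L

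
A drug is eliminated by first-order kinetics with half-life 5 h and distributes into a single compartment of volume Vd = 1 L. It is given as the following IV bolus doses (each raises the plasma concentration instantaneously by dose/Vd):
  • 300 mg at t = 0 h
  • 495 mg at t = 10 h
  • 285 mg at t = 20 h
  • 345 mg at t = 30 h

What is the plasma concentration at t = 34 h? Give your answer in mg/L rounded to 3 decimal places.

k = ln 2 / 5 = 0.13863 per h
Dose 1 (300 mg at t=0 h): 300·exp(−0.13863·34) = 2.692 mg/L
Dose 2 (495 mg at t=10 h): 495·exp(−0.13863·24) = 17.769 mg/L
Dose 3 (285 mg at t=20 h): 285·exp(−0.13863·14) = 40.922 mg/L
Dose 4 (345 mg at t=30 h): 345·exp(−0.13863·4) = 198.150 mg/L
C(34) = 2.692 + 17.769 + 40.922 + 198.150 = 259.534 mg/L

259.534 mg/L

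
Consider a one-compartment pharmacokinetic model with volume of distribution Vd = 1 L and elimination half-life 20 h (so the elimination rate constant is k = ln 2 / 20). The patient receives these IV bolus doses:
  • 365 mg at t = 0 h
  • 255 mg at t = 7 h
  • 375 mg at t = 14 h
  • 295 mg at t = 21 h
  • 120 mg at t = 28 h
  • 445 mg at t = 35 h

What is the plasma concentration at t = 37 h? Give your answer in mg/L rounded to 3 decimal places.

k = ln 2 / 20 = 0.03466 per h
Dose 1 (365 mg at t=0 h): 365·exp(−0.03466·37) = 101.248 mg/L
Dose 2 (255 mg at t=7 h): 255·exp(−0.03466·30) = 90.156 mg/L
Dose 3 (375 mg at t=14 h): 375·exp(−0.03466·23) = 168.984 mg/L
Dose 4 (295 mg at t=21 h): 295·exp(−0.03466·16) = 169.433 mg/L
Dose 5 (120 mg at t=28 h): 120·exp(−0.03466·9) = 87.845 mg/L
Dose 6 (445 mg at t=35 h): 445·exp(−0.03466·2) = 415.200 mg/L
C(37) = 101.248 + 90.156 + 168.984 + 169.433 + 87.845 + 415.200 = 1032.867 mg/L

1032.867 mg/L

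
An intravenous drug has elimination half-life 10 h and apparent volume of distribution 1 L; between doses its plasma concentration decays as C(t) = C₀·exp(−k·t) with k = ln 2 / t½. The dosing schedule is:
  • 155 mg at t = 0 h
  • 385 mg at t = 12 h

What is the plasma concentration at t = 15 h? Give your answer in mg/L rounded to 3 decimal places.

367.518 mg/L

k = ln 2 / 10 = 0.06931 per h
Dose 1 (155 mg at t=0 h): 155·exp(−0.06931·15) = 54.801 mg/L
Dose 2 (385 mg at t=12 h): 385·exp(−0.06931·3) = 312.717 mg/L
C(15) = 54.801 + 312.717 = 367.518 mg/L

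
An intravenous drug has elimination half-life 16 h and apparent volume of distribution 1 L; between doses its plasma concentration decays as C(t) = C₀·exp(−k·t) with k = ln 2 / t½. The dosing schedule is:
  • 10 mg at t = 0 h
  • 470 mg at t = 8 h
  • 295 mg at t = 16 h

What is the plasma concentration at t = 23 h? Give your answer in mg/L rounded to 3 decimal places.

466.928 mg/L

k = ln 2 / 16 = 0.04332 per h
Dose 1 (10 mg at t=0 h): 10·exp(−0.04332·23) = 3.692 mg/L
Dose 2 (470 mg at t=8 h): 470·exp(−0.04332·15) = 245.404 mg/L
Dose 3 (295 mg at t=16 h): 295·exp(−0.04332·7) = 217.832 mg/L
C(23) = 3.692 + 245.404 + 217.832 = 466.928 mg/L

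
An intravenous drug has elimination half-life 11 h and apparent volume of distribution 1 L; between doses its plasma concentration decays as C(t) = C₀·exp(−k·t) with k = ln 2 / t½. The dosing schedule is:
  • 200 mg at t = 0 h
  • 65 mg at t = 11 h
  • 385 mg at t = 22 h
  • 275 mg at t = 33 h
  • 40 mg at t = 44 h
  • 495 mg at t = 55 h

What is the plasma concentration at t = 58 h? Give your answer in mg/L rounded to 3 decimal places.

k = ln 2 / 11 = 0.06301 per h
Dose 1 (200 mg at t=0 h): 200·exp(−0.06301·58) = 5.173 mg/L
Dose 2 (65 mg at t=11 h): 65·exp(−0.06301·47) = 3.363 mg/L
Dose 3 (385 mg at t=22 h): 385·exp(−0.06301·36) = 39.836 mg/L
Dose 4 (275 mg at t=33 h): 275·exp(−0.06301·25) = 56.908 mg/L
Dose 5 (40 mg at t=44 h): 40·exp(−0.06301·14) = 16.555 mg/L
Dose 6 (495 mg at t=55 h): 495·exp(−0.06301·3) = 409.738 mg/L
C(58) = 5.173 + 3.363 + 39.836 + 56.908 + 16.555 + 409.738 = 531.573 mg/L

531.573 mg/L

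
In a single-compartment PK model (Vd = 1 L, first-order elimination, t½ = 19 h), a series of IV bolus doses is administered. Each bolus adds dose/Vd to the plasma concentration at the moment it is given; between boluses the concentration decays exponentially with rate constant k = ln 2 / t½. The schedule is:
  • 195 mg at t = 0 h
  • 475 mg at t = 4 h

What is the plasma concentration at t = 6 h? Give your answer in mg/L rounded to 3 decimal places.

598.242 mg/L

k = ln 2 / 19 = 0.03648 per h
Dose 1 (195 mg at t=0 h): 195·exp(−0.03648·6) = 156.665 mg/L
Dose 2 (475 mg at t=4 h): 475·exp(−0.03648·2) = 441.577 mg/L
C(6) = 156.665 + 441.577 = 598.242 mg/L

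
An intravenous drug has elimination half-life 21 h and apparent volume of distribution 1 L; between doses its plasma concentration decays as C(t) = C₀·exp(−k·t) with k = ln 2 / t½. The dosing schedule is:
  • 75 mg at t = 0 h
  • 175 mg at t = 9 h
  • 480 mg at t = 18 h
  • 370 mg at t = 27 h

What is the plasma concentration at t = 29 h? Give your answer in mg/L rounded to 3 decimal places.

k = ln 2 / 21 = 0.03301 per h
Dose 1 (75 mg at t=0 h): 75·exp(−0.03301·29) = 28.797 mg/L
Dose 2 (175 mg at t=9 h): 175·exp(−0.03301·20) = 90.436 mg/L
Dose 3 (480 mg at t=18 h): 480·exp(−0.03301·11) = 333.856 mg/L
Dose 4 (370 mg at t=27 h): 370·exp(−0.03301·2) = 346.364 mg/L
C(29) = 28.797 + 90.436 + 333.856 + 346.364 = 799.453 mg/L

799.453 mg/L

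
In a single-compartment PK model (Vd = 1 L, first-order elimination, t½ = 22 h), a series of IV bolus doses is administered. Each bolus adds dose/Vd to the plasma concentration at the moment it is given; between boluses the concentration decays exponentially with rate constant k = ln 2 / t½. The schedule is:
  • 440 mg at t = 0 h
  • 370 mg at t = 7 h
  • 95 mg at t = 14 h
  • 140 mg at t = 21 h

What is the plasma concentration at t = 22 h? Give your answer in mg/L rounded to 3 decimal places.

k = ln 2 / 22 = 0.03151 per h
Dose 1 (440 mg at t=0 h): 440·exp(−0.03151·22) = 220.000 mg/L
Dose 2 (370 mg at t=7 h): 370·exp(−0.03151·15) = 230.650 mg/L
Dose 3 (95 mg at t=14 h): 95·exp(−0.03151·8) = 73.834 mg/L
Dose 4 (140 mg at t=21 h): 140·exp(−0.03151·1) = 135.658 mg/L
C(22) = 220.000 + 230.650 + 73.834 + 135.658 = 660.142 mg/L

660.142 mg/L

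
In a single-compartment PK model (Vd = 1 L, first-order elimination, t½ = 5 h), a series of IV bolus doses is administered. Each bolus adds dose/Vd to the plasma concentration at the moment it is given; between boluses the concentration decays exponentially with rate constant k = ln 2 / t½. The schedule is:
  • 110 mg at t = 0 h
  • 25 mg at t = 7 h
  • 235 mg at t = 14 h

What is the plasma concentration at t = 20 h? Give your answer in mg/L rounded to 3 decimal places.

k = ln 2 / 5 = 0.13863 per h
Dose 1 (110 mg at t=0 h): 110·exp(−0.13863·20) = 6.875 mg/L
Dose 2 (25 mg at t=7 h): 25·exp(−0.13863·13) = 4.123 mg/L
Dose 3 (235 mg at t=14 h): 235·exp(−0.13863·6) = 102.290 mg/L
C(20) = 6.875 + 4.123 + 102.290 = 113.288 mg/L

113.288 mg/L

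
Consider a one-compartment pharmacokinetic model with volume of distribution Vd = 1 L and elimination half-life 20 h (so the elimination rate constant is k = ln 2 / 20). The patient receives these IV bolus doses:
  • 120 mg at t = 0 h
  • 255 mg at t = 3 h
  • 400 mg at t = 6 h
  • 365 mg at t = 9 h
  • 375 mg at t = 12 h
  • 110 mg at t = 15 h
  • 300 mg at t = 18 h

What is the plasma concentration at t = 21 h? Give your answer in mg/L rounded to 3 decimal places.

k = ln 2 / 20 = 0.03466 per h
Dose 1 (120 mg at t=0 h): 120·exp(−0.03466·21) = 57.956 mg/L
Dose 2 (255 mg at t=3 h): 255·exp(−0.03466·18) = 136.651 mg/L
Dose 3 (400 mg at t=6 h): 400·exp(−0.03466·15) = 237.841 mg/L
Dose 4 (365 mg at t=9 h): 365·exp(−0.03466·12) = 240.810 mg/L
Dose 5 (375 mg at t=12 h): 375·exp(−0.03466·9) = 274.516 mg/L
Dose 6 (110 mg at t=15 h): 110·exp(−0.03466·6) = 89.348 mg/L
Dose 7 (300 mg at t=18 h): 300·exp(−0.03466·3) = 270.375 mg/L
C(21) = 57.956 + 136.651 + 237.841 + 240.810 + 274.516 + 89.348 + 270.375 = 1307.498 mg/L

1307.498 mg/L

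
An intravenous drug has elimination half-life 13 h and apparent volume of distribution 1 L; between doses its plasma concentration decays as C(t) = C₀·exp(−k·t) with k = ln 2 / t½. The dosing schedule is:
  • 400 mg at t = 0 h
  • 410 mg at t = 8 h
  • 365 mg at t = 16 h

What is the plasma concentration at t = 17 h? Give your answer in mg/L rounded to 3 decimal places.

k = ln 2 / 13 = 0.05332 per h
Dose 1 (400 mg at t=0 h): 400·exp(−0.05332·17) = 161.587 mg/L
Dose 2 (410 mg at t=8 h): 410·exp(−0.05332·9) = 253.734 mg/L
Dose 3 (365 mg at t=16 h): 365·exp(−0.05332·1) = 346.048 mg/L
C(17) = 161.587 + 253.734 + 346.048 = 761.369 mg/L

761.369 mg/L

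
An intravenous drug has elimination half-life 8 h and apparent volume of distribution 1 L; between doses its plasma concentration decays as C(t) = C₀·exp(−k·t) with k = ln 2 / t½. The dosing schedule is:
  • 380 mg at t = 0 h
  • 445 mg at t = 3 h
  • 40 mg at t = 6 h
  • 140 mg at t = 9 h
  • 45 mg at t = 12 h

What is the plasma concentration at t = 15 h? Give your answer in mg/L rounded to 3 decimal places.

397.214 mg/L

k = ln 2 / 8 = 0.08664 per h
Dose 1 (380 mg at t=0 h): 380·exp(−0.08664·15) = 103.598 mg/L
Dose 2 (445 mg at t=3 h): 445·exp(−0.08664·12) = 157.331 mg/L
Dose 3 (40 mg at t=6 h): 40·exp(−0.08664·9) = 18.340 mg/L
Dose 4 (140 mg at t=9 h): 140·exp(−0.08664·6) = 83.244 mg/L
Dose 5 (45 mg at t=12 h): 45·exp(−0.08664·3) = 34.700 mg/L
C(15) = 103.598 + 157.331 + 18.340 + 83.244 + 34.700 = 397.214 mg/L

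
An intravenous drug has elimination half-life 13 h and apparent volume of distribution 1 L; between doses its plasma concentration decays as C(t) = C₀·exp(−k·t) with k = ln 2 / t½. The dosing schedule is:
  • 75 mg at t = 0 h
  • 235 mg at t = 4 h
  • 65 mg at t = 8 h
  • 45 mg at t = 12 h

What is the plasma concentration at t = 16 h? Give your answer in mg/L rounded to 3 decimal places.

234.678 mg/L

k = ln 2 / 13 = 0.05332 per h
Dose 1 (75 mg at t=0 h): 75·exp(−0.05332·16) = 31.957 mg/L
Dose 2 (235 mg at t=4 h): 235·exp(−0.05332·12) = 123.935 mg/L
Dose 3 (65 mg at t=8 h): 65·exp(−0.05332·8) = 42.429 mg/L
Dose 4 (45 mg at t=12 h): 45·exp(−0.05332·4) = 36.357 mg/L
C(16) = 31.957 + 123.935 + 42.429 + 36.357 = 234.678 mg/L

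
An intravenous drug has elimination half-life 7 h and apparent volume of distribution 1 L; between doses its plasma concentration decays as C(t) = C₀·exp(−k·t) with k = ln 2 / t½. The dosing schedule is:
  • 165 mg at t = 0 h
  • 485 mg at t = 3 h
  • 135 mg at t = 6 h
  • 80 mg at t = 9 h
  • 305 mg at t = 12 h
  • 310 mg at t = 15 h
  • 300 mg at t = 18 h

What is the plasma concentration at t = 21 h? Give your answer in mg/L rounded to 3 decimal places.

676.303 mg/L

k = ln 2 / 7 = 0.09902 per h
Dose 1 (165 mg at t=0 h): 165·exp(−0.09902·21) = 20.625 mg/L
Dose 2 (485 mg at t=3 h): 485·exp(−0.09902·18) = 81.595 mg/L
Dose 3 (135 mg at t=6 h): 135·exp(−0.09902·15) = 30.568 mg/L
Dose 4 (80 mg at t=9 h): 80·exp(−0.09902·12) = 24.380 mg/L
Dose 5 (305 mg at t=12 h): 305·exp(−0.09902·9) = 125.101 mg/L
Dose 6 (310 mg at t=15 h): 310·exp(−0.09902·6) = 171.134 mg/L
Dose 7 (300 mg at t=18 h): 300·exp(−0.09902·3) = 222.899 mg/L
C(21) = 20.625 + 81.595 + 30.568 + 24.380 + 125.101 + 171.134 + 222.899 = 676.303 mg/L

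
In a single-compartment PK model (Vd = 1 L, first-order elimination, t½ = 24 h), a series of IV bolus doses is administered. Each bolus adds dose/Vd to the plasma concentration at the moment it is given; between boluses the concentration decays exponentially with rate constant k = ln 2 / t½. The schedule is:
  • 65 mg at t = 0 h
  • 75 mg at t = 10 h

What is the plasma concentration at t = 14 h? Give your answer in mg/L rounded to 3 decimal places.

110.200 mg/L

k = ln 2 / 24 = 0.02888 per h
Dose 1 (65 mg at t=0 h): 65·exp(−0.02888·14) = 43.382 mg/L
Dose 2 (75 mg at t=10 h): 75·exp(−0.02888·4) = 66.817 mg/L
C(14) = 43.382 + 66.817 = 110.200 mg/L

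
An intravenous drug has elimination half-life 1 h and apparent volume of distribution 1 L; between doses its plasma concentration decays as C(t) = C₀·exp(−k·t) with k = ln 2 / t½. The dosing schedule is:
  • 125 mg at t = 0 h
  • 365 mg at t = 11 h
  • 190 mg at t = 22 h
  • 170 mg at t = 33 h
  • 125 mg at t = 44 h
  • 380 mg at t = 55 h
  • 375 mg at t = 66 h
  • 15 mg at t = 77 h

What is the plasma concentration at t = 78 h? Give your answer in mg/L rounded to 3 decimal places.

7.592 mg/L

k = ln 2 / 1 = 0.69315 per h
Dose 1 (125 mg at t=0 h): 125·exp(−0.69315·78) = 0.000 mg/L
Dose 2 (365 mg at t=11 h): 365·exp(−0.69315·67) = 0.000 mg/L
Dose 3 (190 mg at t=22 h): 190·exp(−0.69315·56) = 0.000 mg/L
Dose 4 (170 mg at t=33 h): 170·exp(−0.69315·45) = 0.000 mg/L
Dose 5 (125 mg at t=44 h): 125·exp(−0.69315·34) = 0.000 mg/L
Dose 6 (380 mg at t=55 h): 380·exp(−0.69315·23) = 0.000 mg/L
Dose 7 (375 mg at t=66 h): 375·exp(−0.69315·12) = 0.092 mg/L
Dose 8 (15 mg at t=77 h): 15·exp(−0.69315·1) = 7.500 mg/L
C(78) = 0.000 + 0.000 + 0.000 + 0.000 + 0.000 + 0.000 + 0.092 + 7.500 = 7.592 mg/L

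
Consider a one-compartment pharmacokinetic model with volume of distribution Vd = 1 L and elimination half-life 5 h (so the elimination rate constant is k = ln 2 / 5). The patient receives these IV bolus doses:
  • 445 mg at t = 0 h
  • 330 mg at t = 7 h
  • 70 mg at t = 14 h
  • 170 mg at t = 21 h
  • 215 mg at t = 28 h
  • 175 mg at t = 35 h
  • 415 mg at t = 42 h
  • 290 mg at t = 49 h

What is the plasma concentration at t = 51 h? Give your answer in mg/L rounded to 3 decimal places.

k = ln 2 / 5 = 0.13863 per h
Dose 1 (445 mg at t=0 h): 445·exp(−0.13863·51) = 0.378 mg/L
Dose 2 (330 mg at t=7 h): 330·exp(−0.13863·44) = 0.740 mg/L
Dose 3 (70 mg at t=14 h): 70·exp(−0.13863·37) = 0.414 mg/L
Dose 4 (170 mg at t=21 h): 170·exp(−0.13863·30) = 2.656 mg/L
Dose 5 (215 mg at t=28 h): 215·exp(−0.13863·23) = 8.865 mg/L
Dose 6 (175 mg at t=35 h): 175·exp(−0.13863·16) = 19.043 mg/L
Dose 7 (415 mg at t=42 h): 415·exp(−0.13863·9) = 119.177 mg/L
Dose 8 (290 mg at t=49 h): 290·exp(−0.13863·2) = 219.779 mg/L
C(51) = 0.378 + 0.740 + 0.414 + 2.656 + 8.865 + 19.043 + 119.177 + 219.779 = 371.054 mg/L

371.054 mg/L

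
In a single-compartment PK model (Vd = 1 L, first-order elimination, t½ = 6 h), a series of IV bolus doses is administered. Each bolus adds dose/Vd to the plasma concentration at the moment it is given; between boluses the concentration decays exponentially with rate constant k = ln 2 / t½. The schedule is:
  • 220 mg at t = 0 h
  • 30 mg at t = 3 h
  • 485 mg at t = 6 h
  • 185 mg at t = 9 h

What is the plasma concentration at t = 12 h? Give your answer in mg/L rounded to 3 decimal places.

438.921 mg/L

k = ln 2 / 6 = 0.11552 per h
Dose 1 (220 mg at t=0 h): 220·exp(−0.11552·12) = 55.000 mg/L
Dose 2 (30 mg at t=3 h): 30·exp(−0.11552·9) = 10.607 mg/L
Dose 3 (485 mg at t=6 h): 485·exp(−0.11552·6) = 242.500 mg/L
Dose 4 (185 mg at t=9 h): 185·exp(−0.11552·3) = 130.815 mg/L
C(12) = 55.000 + 10.607 + 242.500 + 130.815 = 438.921 mg/L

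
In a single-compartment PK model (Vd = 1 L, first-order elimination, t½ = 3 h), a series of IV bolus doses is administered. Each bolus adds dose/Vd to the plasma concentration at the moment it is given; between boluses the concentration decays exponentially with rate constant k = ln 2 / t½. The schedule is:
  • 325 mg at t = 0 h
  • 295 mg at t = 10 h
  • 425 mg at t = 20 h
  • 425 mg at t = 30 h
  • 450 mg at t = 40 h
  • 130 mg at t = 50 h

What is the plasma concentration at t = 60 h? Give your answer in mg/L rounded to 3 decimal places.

17.786 mg/L

k = ln 2 / 3 = 0.23105 per h
Dose 1 (325 mg at t=0 h): 325·exp(−0.23105·60) = 0.000 mg/L
Dose 2 (295 mg at t=10 h): 295·exp(−0.23105·50) = 0.003 mg/L
Dose 3 (425 mg at t=20 h): 425·exp(−0.23105·40) = 0.041 mg/L
Dose 4 (425 mg at t=30 h): 425·exp(−0.23105·30) = 0.415 mg/L
Dose 5 (450 mg at t=40 h): 450·exp(−0.23105·20) = 4.429 mg/L
Dose 6 (130 mg at t=50 h): 130·exp(−0.23105·10) = 12.898 mg/L
C(60) = 0.000 + 0.003 + 0.041 + 0.415 + 4.429 + 12.898 = 17.786 mg/L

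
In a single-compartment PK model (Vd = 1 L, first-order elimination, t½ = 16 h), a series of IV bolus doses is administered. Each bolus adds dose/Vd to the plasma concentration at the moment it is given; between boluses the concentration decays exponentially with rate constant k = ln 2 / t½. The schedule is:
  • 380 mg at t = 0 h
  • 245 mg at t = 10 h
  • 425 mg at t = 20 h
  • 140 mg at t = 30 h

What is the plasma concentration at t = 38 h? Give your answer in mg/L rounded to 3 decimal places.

439.952 mg/L

k = ln 2 / 16 = 0.04332 per h
Dose 1 (380 mg at t=0 h): 380·exp(−0.04332·38) = 73.255 mg/L
Dose 2 (245 mg at t=10 h): 245·exp(−0.04332·28) = 72.839 mg/L
Dose 3 (425 mg at t=20 h): 425·exp(−0.04332·18) = 194.863 mg/L
Dose 4 (140 mg at t=30 h): 140·exp(−0.04332·8) = 98.995 mg/L
C(38) = 73.255 + 72.839 + 194.863 + 98.995 = 439.952 mg/L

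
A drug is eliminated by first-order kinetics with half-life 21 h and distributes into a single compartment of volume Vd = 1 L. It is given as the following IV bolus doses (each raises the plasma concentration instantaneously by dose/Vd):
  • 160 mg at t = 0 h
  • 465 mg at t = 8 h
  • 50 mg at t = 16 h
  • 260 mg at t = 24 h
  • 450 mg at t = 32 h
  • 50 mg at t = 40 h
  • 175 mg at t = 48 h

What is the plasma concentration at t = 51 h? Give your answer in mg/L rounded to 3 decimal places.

k = ln 2 / 21 = 0.03301 per h
Dose 1 (160 mg at t=0 h): 160·exp(−0.03301·51) = 29.720 mg/L
Dose 2 (465 mg at t=8 h): 465·exp(−0.03301·43) = 112.476 mg/L
Dose 3 (50 mg at t=16 h): 50·exp(−0.03301·35) = 15.749 mg/L
Dose 4 (260 mg at t=24 h): 260·exp(−0.03301·27) = 106.644 mg/L
Dose 5 (450 mg at t=32 h): 450·exp(−0.03301·19) = 240.354 mg/L
Dose 6 (50 mg at t=40 h): 50·exp(−0.03301·11) = 34.777 mg/L
Dose 7 (175 mg at t=48 h): 175·exp(−0.03301·3) = 158.502 mg/L
C(51) = 29.720 + 112.476 + 15.749 + 106.644 + 240.354 + 34.777 + 158.502 = 698.221 mg/L

698.221 mg/L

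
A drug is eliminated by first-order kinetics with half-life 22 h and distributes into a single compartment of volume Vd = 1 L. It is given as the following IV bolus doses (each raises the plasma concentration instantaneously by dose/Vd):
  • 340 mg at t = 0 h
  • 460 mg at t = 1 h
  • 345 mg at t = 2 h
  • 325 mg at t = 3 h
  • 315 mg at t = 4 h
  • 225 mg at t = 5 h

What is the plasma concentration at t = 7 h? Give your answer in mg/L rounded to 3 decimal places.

1732.556 mg/L

k = ln 2 / 22 = 0.03151 per h
Dose 1 (340 mg at t=0 h): 340·exp(−0.03151·7) = 272.707 mg/L
Dose 2 (460 mg at t=1 h): 460·exp(−0.03151·6) = 380.767 mg/L
Dose 3 (345 mg at t=2 h): 345·exp(−0.03151·5) = 294.716 mg/L
Dose 4 (325 mg at t=3 h): 325·exp(−0.03151·4) = 286.517 mg/L
Dose 5 (315 mg at t=4 h): 315·exp(−0.03151·3) = 286.590 mg/L
Dose 6 (225 mg at t=5 h): 225·exp(−0.03151·2) = 211.259 mg/L
C(7) = 272.707 + 380.767 + 294.716 + 286.517 + 286.590 + 211.259 = 1732.556 mg/L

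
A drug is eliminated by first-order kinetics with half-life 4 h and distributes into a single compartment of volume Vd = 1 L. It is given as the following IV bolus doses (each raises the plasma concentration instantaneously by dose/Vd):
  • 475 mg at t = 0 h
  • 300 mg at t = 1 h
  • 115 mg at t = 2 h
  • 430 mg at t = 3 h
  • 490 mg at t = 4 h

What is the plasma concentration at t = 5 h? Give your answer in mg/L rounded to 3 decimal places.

k = ln 2 / 4 = 0.17329 per h
Dose 1 (475 mg at t=0 h): 475·exp(−0.17329·5) = 199.713 mg/L
Dose 2 (300 mg at t=1 h): 300·exp(−0.17329·4) = 150.000 mg/L
Dose 3 (115 mg at t=2 h): 115·exp(−0.17329·3) = 68.379 mg/L
Dose 4 (430 mg at t=3 h): 430·exp(−0.17329·2) = 304.056 mg/L
Dose 5 (490 mg at t=4 h): 490·exp(−0.17329·1) = 412.039 mg/L
C(5) = 199.713 + 150.000 + 68.379 + 304.056 + 412.039 = 1134.187 mg/L

1134.187 mg/L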